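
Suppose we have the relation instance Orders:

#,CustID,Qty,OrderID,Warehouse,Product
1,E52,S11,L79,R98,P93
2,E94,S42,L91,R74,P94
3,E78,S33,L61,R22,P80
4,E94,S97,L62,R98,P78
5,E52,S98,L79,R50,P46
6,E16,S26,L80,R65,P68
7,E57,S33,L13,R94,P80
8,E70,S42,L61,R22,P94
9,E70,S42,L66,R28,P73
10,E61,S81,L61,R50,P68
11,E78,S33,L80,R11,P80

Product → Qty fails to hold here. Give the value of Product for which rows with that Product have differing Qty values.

Product=P93: row 1 → Qty = S11 ✓
Product=P94: rows 2, 8 → Qty = S42, S42 ✓
Product=P80: rows 3, 7, 11 → Qty = S33, S33, S33 ✓
Product=P78: row 4 → Qty = S97 ✓
Product=P46: row 5 → Qty = S98 ✓
Product=P68: rows 6, 10 → Qty takes values {S26, S81} — violation
Product=P73: row 9 → Qty = S42 ✓
The only Product value with inconsistent Qty is Product=P68.

P68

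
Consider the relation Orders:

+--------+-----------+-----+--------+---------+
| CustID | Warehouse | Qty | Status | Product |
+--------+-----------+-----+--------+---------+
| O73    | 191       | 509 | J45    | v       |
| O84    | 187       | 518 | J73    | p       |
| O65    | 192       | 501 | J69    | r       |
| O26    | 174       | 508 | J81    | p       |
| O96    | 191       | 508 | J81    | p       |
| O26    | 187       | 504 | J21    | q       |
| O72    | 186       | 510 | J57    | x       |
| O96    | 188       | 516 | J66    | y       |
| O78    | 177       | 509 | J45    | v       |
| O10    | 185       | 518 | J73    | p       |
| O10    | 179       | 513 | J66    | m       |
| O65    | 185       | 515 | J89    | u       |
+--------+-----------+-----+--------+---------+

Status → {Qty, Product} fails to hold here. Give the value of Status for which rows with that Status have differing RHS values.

J66

Status=J45: 2 rows → {Qty,Product} = (509, v), (509, v) ✓
Status=J73: 2 rows → {Qty,Product} = (518, p), (518, p) ✓
Status=J69: 1 row → {Qty,Product} = (501, r) ✓
Status=J81: 2 rows → {Qty,Product} = (508, p), (508, p) ✓
Status=J21: 1 row → {Qty,Product} = (504, q) ✓
Status=J57: 1 row → {Qty,Product} = (510, x) ✓
Status=J66: 2 rows → {Qty,Product} takes values {(516, y), (513, m)} — violation
Status=J89: 1 row → {Qty,Product} = (515, u) ✓
The only Status value with inconsistent RHS is Status=J66.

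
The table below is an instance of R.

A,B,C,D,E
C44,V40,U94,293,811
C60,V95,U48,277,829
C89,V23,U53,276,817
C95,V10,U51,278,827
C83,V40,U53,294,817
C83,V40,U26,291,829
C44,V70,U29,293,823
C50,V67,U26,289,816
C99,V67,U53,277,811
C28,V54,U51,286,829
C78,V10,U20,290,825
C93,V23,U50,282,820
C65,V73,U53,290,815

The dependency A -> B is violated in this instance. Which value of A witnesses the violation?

C44

A=C44: 2 rows → B takes values {V40, V70} — violation
A=C60: 1 row → B = V95 ✓
A=C89: 1 row → B = V23 ✓
A=C95: 1 row → B = V10 ✓
A=C83: 2 rows → B = V40, V40 ✓
A=C50: 1 row → B = V67 ✓
A=C99: 1 row → B = V67 ✓
A=C28: 1 row → B = V54 ✓
A=C78: 1 row → B = V10 ✓
A=C93: 1 row → B = V23 ✓
A=C65: 1 row → B = V73 ✓
The only A value with inconsistent B is A=C44.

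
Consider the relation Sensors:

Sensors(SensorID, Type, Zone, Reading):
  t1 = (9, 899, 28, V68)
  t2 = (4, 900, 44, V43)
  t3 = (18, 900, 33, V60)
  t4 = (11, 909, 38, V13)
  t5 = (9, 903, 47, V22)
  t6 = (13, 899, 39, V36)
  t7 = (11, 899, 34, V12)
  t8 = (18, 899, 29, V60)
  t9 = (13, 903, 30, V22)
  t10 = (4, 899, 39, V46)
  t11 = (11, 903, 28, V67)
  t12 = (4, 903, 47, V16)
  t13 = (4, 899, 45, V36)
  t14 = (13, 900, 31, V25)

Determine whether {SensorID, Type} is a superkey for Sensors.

No

Rows 10 and 13 have the same {SensorID, Type} value (SensorID=4, Type=899) but are distinct tuples, so {SensorID, Type} does not determine every attribute — not a superkey.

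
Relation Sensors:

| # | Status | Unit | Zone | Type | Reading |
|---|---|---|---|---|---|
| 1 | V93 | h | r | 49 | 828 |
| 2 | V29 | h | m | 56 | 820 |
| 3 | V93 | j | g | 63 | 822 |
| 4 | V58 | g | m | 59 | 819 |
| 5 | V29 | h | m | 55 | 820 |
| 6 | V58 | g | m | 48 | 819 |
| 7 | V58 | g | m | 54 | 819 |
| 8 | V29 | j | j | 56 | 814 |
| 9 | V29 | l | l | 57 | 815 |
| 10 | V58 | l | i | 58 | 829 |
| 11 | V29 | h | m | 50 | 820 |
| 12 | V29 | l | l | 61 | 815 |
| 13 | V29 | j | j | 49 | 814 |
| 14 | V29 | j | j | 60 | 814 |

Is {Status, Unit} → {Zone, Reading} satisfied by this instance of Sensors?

Yes

(Status=V93, Unit=h): row 1 → {Zone,Reading} = (r, 828) ✓
(Status=V29, Unit=h): rows 2, 5, 11 → {Zone,Reading} = (m, 820), (m, 820), (m, 820) ✓
(Status=V93, Unit=j): row 3 → {Zone,Reading} = (g, 822) ✓
(Status=V58, Unit=g): rows 4, 6, 7 → {Zone,Reading} = (m, 819), (m, 819), (m, 819) ✓
(Status=V29, Unit=j): rows 8, 13, 14 → {Zone,Reading} = (j, 814), (j, 814), (j, 814) ✓
(Status=V29, Unit=l): rows 9, 12 → {Zone,Reading} = (l, 815), (l, 815) ✓
(Status=V58, Unit=l): row 10 → {Zone,Reading} = (i, 829) ✓
Every {Status, Unit} value is associated with a single {Zone, Reading} value, so {Status, Unit} → {Zone, Reading} holds.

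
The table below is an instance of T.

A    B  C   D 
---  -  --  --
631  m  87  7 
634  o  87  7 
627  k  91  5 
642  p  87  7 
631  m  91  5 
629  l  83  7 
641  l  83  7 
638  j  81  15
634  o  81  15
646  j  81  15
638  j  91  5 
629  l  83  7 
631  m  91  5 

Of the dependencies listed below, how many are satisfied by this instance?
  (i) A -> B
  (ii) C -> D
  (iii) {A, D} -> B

(i) A -> B: every LHS value maps to a single RHS value — holds.
(ii) C -> D: every LHS value maps to a single RHS value — holds.
(iii) {A, D} -> B: every LHS value maps to a single RHS value — holds.
3 of the 3 dependencies hold.

3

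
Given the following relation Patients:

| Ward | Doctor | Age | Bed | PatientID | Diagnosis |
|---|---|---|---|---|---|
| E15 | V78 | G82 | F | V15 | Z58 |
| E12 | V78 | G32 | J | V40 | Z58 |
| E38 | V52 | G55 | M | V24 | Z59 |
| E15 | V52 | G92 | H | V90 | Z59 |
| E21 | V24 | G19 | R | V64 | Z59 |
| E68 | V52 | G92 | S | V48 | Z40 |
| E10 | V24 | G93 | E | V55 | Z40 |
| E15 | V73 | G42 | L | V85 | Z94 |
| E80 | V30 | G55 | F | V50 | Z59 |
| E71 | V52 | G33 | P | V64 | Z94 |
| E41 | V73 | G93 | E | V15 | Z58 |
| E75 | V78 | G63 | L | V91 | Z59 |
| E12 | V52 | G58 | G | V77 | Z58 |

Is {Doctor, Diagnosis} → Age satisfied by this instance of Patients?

(Doctor=V78, Diagnosis=Z58): 2 rows → Age takes values {G82, G32} — violation
(Doctor=V52, Diagnosis=Z59): 2 rows → Age takes values {G55, G92} — violation
(Doctor=V24, Diagnosis=Z59): 1 row → Age = G19 ✓
(Doctor=V52, Diagnosis=Z40): 1 row → Age = G92 ✓
(Doctor=V24, Diagnosis=Z40): 1 row → Age = G93 ✓
(Doctor=V73, Diagnosis=Z94): 1 row → Age = G42 ✓
(Doctor=V30, Diagnosis=Z59): 1 row → Age = G55 ✓
(Doctor=V52, Diagnosis=Z94): 1 row → Age = G33 ✓
(Doctor=V73, Diagnosis=Z58): 1 row → Age = G93 ✓
(Doctor=V78, Diagnosis=Z59): 1 row → Age = G63 ✓
(Doctor=V52, Diagnosis=Z58): 1 row → Age = G58 ✓
Two rows agree on {Doctor, Diagnosis} but differ on Age, so {Doctor, Diagnosis} → Age does not hold.

No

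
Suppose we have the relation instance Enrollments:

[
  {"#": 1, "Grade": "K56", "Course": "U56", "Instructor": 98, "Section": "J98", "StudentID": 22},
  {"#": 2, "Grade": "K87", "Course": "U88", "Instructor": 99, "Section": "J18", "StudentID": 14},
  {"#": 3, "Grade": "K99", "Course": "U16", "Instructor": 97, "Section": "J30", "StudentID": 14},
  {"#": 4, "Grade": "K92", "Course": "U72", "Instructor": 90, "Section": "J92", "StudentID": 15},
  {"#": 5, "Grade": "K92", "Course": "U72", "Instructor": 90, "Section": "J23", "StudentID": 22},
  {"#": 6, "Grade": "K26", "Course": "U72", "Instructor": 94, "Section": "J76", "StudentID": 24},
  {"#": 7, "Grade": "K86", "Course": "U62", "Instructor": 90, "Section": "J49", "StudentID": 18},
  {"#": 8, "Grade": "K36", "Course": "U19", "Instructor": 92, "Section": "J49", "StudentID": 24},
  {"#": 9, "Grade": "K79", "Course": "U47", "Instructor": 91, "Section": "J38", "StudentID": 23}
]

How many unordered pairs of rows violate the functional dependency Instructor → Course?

Instructor=90: violating pairs (4,7), (5,7) — 2 pairs.

2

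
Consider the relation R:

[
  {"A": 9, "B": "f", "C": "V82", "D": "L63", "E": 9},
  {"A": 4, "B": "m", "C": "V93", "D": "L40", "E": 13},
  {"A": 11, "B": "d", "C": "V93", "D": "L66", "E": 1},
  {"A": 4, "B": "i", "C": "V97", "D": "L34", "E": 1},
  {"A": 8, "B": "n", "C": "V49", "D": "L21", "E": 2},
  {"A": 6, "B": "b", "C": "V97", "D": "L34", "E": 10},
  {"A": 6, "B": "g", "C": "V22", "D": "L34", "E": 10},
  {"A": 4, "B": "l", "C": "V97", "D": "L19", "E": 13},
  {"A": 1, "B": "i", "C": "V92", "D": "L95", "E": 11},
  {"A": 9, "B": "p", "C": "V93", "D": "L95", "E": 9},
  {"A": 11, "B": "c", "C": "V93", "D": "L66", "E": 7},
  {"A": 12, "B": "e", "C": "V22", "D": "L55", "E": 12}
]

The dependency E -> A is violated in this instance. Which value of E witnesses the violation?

1

E=9: 2 rows → A = 9, 9 ✓
E=13: 2 rows → A = 4, 4 ✓
E=1: 2 rows → A takes values {11, 4} — violation
E=2: 1 row → A = 8 ✓
E=10: 2 rows → A = 6, 6 ✓
E=11: 1 row → A = 1 ✓
E=7: 1 row → A = 11 ✓
E=12: 1 row → A = 12 ✓
The only E value with inconsistent A is E=1.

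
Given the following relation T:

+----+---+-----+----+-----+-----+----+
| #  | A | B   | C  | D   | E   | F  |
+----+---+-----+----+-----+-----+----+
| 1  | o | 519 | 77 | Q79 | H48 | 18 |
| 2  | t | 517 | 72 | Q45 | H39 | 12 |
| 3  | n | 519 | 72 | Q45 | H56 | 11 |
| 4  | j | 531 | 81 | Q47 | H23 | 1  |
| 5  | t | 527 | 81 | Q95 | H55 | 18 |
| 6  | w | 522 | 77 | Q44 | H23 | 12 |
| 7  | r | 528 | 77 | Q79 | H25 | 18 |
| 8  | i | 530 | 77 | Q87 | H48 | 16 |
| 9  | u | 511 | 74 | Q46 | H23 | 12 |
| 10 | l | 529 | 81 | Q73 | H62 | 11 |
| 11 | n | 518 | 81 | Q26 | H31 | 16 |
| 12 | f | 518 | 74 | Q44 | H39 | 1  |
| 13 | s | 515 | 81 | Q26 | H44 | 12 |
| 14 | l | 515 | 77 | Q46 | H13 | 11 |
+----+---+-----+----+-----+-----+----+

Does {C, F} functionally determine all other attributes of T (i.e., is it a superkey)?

Rows 1 and 7 have the same {C, F} value (C=77, F=18) but are distinct tuples, so {C, F} does not determine every attribute — not a superkey.

No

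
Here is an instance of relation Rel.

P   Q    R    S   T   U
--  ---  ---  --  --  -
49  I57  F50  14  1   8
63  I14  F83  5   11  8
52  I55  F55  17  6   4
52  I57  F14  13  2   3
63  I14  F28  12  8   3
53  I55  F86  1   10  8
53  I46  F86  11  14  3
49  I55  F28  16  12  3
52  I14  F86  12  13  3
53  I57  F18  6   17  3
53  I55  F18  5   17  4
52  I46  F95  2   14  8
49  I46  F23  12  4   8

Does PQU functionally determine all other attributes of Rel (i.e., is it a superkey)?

Yes

All 13 rows have distinct PQU values, so PQU → (all attributes) holds and PQU is a superkey.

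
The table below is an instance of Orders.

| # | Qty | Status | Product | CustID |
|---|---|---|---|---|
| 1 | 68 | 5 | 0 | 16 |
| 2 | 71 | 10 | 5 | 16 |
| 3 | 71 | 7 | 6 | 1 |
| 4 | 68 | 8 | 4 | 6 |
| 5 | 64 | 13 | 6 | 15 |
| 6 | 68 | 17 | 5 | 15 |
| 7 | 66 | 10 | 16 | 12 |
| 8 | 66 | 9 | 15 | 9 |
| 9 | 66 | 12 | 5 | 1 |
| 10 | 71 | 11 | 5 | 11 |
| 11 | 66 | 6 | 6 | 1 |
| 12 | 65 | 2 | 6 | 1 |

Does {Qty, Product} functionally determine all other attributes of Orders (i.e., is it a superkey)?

Rows 2 and 10 have the same {Qty, Product} value (Qty=71, Product=5) but are distinct tuples, so {Qty, Product} does not determine every attribute — not a superkey.

No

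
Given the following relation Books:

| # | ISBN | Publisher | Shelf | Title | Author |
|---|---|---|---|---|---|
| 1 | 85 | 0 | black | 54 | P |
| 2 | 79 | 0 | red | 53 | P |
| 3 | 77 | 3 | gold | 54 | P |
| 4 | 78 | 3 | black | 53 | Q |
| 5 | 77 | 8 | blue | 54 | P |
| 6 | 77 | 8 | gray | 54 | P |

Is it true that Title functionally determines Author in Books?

Title=54: rows 1, 3, 5, 6 → Author = P, P, P, P ✓
Title=53: rows 2, 4 → Author takes values {P, Q} — violation
Two rows agree on Title but differ on Author, so Title -> Author does not hold.

No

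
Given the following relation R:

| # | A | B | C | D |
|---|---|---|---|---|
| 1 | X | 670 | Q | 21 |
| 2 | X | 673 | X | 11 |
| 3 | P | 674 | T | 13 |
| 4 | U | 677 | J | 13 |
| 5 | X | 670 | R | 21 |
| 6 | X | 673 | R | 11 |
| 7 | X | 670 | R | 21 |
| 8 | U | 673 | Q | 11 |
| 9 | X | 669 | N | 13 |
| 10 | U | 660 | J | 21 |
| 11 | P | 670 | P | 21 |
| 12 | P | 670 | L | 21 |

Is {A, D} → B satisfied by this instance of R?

(A=X, D=21): rows 1, 5, 7 → B = 670, 670, 670 ✓
(A=X, D=11): rows 2, 6 → B = 673, 673 ✓
(A=P, D=13): row 3 → B = 674 ✓
(A=U, D=13): row 4 → B = 677 ✓
(A=U, D=11): row 8 → B = 673 ✓
(A=X, D=13): row 9 → B = 669 ✓
(A=U, D=21): row 10 → B = 660 ✓
(A=P, D=21): rows 11, 12 → B = 670, 670 ✓
Every {A, D} value is associated with a single B value, so {A, D} → B holds.

Yes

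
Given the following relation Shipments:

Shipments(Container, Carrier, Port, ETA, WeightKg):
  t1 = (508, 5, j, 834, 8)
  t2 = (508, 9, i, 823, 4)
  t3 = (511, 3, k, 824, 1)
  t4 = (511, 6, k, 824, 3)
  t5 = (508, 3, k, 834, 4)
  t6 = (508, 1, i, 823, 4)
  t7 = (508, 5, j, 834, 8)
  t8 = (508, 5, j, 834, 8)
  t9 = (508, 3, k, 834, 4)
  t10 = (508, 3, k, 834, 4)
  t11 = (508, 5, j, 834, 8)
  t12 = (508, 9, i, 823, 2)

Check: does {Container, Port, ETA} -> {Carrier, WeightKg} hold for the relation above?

No

(Container=508, Port=j, ETA=834): rows 1, 7, 8, 11 → {Carrier,WeightKg} = (5, 8), (5, 8), (5, 8), (5, 8) ✓
(Container=508, Port=i, ETA=823): rows 2, 6, 12 → {Carrier,WeightKg} takes values {(9, 4), (1, 4), (9, 2)} — violation
(Container=511, Port=k, ETA=824): rows 3, 4 → {Carrier,WeightKg} takes values {(3, 1), (6, 3)} — violation
(Container=508, Port=k, ETA=834): rows 5, 9, 10 → {Carrier,WeightKg} = (3, 4), (3, 4), (3, 4) ✓
Two rows agree on {Container, Port, ETA} but differ on {Carrier, WeightKg}, so {Container, Port, ETA} -> {Carrier, WeightKg} does not hold.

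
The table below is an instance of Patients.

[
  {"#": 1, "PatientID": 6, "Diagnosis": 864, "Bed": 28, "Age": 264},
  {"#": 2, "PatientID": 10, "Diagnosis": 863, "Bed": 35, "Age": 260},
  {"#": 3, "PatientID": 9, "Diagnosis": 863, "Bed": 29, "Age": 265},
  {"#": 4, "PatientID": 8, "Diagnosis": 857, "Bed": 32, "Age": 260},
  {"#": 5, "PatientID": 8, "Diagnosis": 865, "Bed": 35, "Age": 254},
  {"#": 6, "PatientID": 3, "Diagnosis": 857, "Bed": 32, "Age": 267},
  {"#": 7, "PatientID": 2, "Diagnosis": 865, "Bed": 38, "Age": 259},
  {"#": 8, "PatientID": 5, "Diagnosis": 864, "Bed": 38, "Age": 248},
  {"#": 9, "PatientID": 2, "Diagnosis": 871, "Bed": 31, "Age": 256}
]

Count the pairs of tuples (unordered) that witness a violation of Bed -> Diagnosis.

Bed=35: violating pairs (2,5) — 1 pair.
Bed=32: all 2 rows agree on Diagnosis — 0 pairs.
Bed=38: violating pairs (7,8) — 1 pair.

2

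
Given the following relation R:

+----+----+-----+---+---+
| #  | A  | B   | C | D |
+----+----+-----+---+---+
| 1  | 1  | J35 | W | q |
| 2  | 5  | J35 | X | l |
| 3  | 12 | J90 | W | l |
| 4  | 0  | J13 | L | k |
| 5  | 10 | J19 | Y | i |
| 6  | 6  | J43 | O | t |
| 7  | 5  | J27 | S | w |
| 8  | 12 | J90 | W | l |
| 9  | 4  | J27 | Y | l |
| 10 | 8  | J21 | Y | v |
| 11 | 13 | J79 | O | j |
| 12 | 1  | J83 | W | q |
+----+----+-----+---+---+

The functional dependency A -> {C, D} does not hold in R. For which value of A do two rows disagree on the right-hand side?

A=1: rows 1, 12 → {C,D} = (W, q), (W, q) ✓
A=5: rows 2, 7 → {C,D} takes values {(X, l), (S, w)} — violation
A=12: rows 3, 8 → {C,D} = (W, l), (W, l) ✓
A=0: row 4 → {C,D} = (L, k) ✓
A=10: row 5 → {C,D} = (Y, i) ✓
A=6: row 6 → {C,D} = (O, t) ✓
A=4: row 9 → {C,D} = (Y, l) ✓
A=8: row 10 → {C,D} = (Y, v) ✓
A=13: row 11 → {C,D} = (O, j) ✓
The only A value with inconsistent RHS is A=5.

5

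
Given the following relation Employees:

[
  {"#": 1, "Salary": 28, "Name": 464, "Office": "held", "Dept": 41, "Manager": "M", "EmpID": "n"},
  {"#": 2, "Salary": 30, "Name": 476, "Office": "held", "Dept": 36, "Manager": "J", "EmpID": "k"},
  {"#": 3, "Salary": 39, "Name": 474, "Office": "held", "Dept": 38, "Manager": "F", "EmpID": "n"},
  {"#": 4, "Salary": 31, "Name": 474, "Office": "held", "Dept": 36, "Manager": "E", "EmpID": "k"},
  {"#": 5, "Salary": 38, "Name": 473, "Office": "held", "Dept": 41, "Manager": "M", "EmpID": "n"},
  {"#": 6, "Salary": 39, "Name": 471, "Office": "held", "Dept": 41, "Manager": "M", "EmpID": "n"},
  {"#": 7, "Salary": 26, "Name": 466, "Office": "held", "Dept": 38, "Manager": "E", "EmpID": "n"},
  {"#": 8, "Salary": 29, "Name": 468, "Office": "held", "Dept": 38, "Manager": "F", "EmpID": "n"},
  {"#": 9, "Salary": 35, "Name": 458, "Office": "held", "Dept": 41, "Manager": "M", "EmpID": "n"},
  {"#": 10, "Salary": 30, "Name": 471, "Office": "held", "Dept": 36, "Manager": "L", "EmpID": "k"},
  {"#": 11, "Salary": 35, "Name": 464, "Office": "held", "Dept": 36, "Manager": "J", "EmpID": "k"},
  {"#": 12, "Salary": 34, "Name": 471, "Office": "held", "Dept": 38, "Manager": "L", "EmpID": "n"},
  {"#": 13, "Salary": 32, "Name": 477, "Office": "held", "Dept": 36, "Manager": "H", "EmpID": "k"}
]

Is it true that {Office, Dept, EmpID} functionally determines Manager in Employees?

No

(Office=held, Dept=41, EmpID=n): rows 1, 5, 6, 9 → Manager = M, M, M, M ✓
(Office=held, Dept=36, EmpID=k): rows 2, 4, 10, 11, 13 → Manager takes values {J, E, L, H} — violation
(Office=held, Dept=38, EmpID=n): rows 3, 7, 8, 12 → Manager takes values {F, E, L} — violation
Two rows agree on {Office, Dept, EmpID} but differ on Manager, so {Office, Dept, EmpID} -> Manager does not hold.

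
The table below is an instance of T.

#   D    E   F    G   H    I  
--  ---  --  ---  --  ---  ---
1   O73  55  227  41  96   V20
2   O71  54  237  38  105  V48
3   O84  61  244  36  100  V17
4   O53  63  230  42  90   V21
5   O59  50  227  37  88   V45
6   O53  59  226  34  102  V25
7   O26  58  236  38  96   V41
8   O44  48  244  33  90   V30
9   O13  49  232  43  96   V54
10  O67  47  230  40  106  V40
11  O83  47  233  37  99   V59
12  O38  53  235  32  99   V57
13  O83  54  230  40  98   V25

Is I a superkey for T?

No

Rows 6 and 13 have the same I value I=V25 but are distinct tuples, so I does not determine every attribute — not a superkey.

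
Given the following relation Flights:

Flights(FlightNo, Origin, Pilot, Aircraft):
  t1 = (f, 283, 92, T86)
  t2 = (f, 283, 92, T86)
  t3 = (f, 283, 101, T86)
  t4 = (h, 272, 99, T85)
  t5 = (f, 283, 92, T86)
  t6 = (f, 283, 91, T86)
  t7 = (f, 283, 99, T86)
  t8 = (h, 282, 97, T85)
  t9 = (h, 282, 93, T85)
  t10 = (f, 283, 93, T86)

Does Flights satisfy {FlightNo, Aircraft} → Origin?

(FlightNo=f, Aircraft=T86): rows 1, 2, 3, 5, 6, 7, 10 → Origin = 283, 283, 283, 283, 283, 283, 283 ✓
(FlightNo=h, Aircraft=T85): rows 4, 8, 9 → Origin takes values {272, 282} — violation
Two rows agree on {FlightNo, Aircraft} but differ on Origin, so {FlightNo, Aircraft} → Origin does not hold.

No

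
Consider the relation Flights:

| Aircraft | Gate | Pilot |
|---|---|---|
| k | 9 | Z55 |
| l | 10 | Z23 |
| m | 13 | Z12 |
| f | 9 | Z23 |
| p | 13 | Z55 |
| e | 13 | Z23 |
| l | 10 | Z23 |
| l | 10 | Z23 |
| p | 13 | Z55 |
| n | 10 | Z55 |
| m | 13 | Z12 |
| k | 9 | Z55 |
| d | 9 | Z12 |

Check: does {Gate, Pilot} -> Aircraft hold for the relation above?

(Gate=9, Pilot=Z55): 2 rows → Aircraft = k, k ✓
(Gate=10, Pilot=Z23): 3 rows → Aircraft = l, l, l ✓
(Gate=13, Pilot=Z12): 2 rows → Aircraft = m, m ✓
(Gate=9, Pilot=Z23): 1 row → Aircraft = f ✓
(Gate=13, Pilot=Z55): 2 rows → Aircraft = p, p ✓
(Gate=13, Pilot=Z23): 1 row → Aircraft = e ✓
(Gate=10, Pilot=Z55): 1 row → Aircraft = n ✓
(Gate=9, Pilot=Z12): 1 row → Aircraft = d ✓
Every {Gate, Pilot} value is associated with a single Aircraft value, so {Gate, Pilot} -> Aircraft holds.

Yes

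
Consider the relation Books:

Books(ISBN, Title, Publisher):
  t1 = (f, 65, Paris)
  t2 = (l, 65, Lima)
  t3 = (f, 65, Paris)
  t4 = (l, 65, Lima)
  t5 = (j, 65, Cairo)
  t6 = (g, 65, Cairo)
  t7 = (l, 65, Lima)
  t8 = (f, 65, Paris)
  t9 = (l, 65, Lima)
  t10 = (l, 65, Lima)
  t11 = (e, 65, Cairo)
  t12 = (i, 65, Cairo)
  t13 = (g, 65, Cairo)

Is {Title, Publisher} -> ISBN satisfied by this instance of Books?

(Title=65, Publisher=Paris): rows 1, 3, 8 → ISBN = f, f, f ✓
(Title=65, Publisher=Lima): rows 2, 4, 7, 9, 10 → ISBN = l, l, l, l, l ✓
(Title=65, Publisher=Cairo): rows 5, 6, 11, 12, 13 → ISBN takes values {j, g, e, i} — violation
Two rows agree on {Title, Publisher} but differ on ISBN, so {Title, Publisher} -> ISBN does not hold.

No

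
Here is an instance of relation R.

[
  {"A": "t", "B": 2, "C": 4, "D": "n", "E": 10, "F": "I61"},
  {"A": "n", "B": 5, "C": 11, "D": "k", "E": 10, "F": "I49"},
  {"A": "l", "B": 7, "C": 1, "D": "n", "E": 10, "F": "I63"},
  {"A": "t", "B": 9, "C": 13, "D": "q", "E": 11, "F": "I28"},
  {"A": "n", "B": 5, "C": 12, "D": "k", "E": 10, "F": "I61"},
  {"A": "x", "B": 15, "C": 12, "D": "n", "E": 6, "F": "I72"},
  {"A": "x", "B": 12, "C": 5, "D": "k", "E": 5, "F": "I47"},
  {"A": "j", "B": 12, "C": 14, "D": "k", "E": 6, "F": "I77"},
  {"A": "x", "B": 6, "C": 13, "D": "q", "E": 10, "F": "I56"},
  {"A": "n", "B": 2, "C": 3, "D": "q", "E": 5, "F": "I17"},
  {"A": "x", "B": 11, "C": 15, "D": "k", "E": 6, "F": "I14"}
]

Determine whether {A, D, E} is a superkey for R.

No

Two distinct rows share (A=n, D=k, E=10), so {A, D, E} does not determine every attribute — not a superkey.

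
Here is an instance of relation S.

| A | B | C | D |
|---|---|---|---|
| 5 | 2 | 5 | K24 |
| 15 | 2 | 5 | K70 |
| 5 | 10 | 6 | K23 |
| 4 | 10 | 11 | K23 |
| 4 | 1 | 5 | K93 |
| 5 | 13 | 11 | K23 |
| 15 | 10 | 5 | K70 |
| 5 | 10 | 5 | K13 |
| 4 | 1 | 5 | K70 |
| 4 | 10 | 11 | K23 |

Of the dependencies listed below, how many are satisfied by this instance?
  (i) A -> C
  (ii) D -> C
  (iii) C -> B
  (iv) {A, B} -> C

(i) A -> C: A=5: 4 rows → C takes values {5, 6, 11} — violation; A=4: 4 rows → C takes values {11, 5} — violation — fails.
(ii) D -> C: D=K23: 4 rows → C takes values {6, 11} — violation — fails.
(iii) C -> B: C=5: 6 rows → B takes values {2, 1, 10} — violation; C=11: 3 rows → B takes values {10, 13} — violation — fails.
(iv) {A, B} -> C: (A=5, B=10): 2 rows → C takes values {6, 5} — violation — fails.
None of the 4 dependencies hold.

0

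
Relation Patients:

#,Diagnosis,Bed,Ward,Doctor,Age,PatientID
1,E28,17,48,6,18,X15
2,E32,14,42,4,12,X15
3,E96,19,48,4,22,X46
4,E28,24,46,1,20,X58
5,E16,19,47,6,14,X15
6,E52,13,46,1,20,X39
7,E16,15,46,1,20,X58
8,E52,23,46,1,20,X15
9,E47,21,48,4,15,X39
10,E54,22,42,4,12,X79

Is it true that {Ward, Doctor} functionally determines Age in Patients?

(Ward=48, Doctor=6): row 1 → Age = 18 ✓
(Ward=42, Doctor=4): rows 2, 10 → Age = 12, 12 ✓
(Ward=48, Doctor=4): rows 3, 9 → Age takes values {22, 15} — violation
(Ward=46, Doctor=1): rows 4, 6, 7, 8 → Age = 20, 20, 20, 20 ✓
(Ward=47, Doctor=6): row 5 → Age = 14 ✓
Two rows agree on {Ward, Doctor} but differ on Age, so {Ward, Doctor} → Age does not hold.

No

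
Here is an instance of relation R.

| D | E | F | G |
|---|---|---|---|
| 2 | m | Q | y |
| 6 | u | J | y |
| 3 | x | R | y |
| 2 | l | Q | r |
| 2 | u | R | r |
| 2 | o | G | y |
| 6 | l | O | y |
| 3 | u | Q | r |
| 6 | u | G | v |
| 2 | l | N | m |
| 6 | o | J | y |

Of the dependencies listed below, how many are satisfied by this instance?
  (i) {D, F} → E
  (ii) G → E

0

(i) {D, F} → E: (D=2, F=Q): 2 rows → E takes values {m, l} — violation; (D=6, F=J): 2 rows → E takes values {u, o} — violation — fails.
(ii) G → E: G=y: 6 rows → E takes values {m, u, x, o, l} — violation; G=r: 3 rows → E takes values {l, u} — violation — fails.
None of the 2 dependencies hold.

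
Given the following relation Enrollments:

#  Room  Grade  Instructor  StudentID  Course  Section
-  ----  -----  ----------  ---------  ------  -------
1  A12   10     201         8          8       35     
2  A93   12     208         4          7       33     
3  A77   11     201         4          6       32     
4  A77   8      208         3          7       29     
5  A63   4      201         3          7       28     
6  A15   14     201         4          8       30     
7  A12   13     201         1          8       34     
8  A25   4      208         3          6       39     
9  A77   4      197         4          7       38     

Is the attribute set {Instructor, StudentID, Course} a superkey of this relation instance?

Yes

All 9 rows have distinct {Instructor, StudentID, Course} values, so {Instructor, StudentID, Course} → (all attributes) holds and {Instructor, StudentID, Course} is a superkey.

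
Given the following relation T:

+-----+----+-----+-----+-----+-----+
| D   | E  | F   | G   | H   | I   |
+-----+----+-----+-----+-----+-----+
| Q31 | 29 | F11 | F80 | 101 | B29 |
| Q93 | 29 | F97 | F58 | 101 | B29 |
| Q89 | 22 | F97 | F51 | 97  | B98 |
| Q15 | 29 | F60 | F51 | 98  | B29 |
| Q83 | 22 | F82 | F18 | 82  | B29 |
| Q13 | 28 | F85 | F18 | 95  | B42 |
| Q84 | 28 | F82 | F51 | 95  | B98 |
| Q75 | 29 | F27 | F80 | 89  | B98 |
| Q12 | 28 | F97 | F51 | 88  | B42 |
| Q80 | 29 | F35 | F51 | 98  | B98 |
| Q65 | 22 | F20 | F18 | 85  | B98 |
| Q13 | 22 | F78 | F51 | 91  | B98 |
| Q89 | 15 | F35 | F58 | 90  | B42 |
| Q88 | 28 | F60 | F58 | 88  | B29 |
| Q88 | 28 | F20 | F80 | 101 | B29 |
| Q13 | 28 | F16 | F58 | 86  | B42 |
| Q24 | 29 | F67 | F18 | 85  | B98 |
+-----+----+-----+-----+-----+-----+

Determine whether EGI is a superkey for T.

No

Two distinct rows share (E=22, G=F51, I=B98), so EGI does not determine every attribute — not a superkey.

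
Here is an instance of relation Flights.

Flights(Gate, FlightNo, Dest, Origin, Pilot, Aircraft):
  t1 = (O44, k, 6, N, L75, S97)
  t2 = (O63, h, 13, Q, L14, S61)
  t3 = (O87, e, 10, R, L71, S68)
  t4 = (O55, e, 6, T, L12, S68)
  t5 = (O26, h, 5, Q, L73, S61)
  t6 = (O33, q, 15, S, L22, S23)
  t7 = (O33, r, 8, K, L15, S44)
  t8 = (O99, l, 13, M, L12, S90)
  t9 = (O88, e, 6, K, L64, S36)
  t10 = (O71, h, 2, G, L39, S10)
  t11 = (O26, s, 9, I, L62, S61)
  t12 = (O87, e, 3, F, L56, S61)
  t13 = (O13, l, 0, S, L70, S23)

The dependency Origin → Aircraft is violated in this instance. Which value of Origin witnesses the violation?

K

Origin=N: row 1 → Aircraft = S97 ✓
Origin=Q: rows 2, 5 → Aircraft = S61, S61 ✓
Origin=R: row 3 → Aircraft = S68 ✓
Origin=T: row 4 → Aircraft = S68 ✓
Origin=S: rows 6, 13 → Aircraft = S23, S23 ✓
Origin=K: rows 7, 9 → Aircraft takes values {S44, S36} — violation
Origin=M: row 8 → Aircraft = S90 ✓
Origin=G: row 10 → Aircraft = S10 ✓
Origin=I: row 11 → Aircraft = S61 ✓
Origin=F: row 12 → Aircraft = S61 ✓
The only Origin value with inconsistent Aircraft is Origin=K.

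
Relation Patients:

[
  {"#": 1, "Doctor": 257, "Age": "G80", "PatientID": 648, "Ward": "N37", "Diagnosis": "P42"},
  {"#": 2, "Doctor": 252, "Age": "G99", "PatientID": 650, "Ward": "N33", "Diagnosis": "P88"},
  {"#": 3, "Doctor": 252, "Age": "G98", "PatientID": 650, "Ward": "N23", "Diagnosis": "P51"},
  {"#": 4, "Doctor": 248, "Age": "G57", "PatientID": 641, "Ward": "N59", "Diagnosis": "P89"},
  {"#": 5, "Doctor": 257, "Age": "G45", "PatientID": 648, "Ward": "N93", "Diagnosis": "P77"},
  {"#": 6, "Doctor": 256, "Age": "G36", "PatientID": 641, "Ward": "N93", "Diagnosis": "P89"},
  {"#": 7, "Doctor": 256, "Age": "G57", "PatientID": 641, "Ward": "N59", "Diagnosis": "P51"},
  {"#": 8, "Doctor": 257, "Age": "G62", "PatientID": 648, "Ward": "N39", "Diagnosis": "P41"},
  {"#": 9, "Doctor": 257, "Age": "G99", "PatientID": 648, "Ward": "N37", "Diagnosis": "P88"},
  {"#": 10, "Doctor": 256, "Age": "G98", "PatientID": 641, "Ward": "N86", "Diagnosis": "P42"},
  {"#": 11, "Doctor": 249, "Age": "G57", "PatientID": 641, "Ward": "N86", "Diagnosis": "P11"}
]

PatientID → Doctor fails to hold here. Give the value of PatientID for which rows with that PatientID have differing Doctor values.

PatientID=648: rows 1, 5, 8, 9 → Doctor = 257, 257, 257, 257 ✓
PatientID=650: rows 2, 3 → Doctor = 252, 252 ✓
PatientID=641: rows 4, 6, 7, 10, 11 → Doctor takes values {248, 256, 249} — violation
The only PatientID value with inconsistent Doctor is PatientID=641.

641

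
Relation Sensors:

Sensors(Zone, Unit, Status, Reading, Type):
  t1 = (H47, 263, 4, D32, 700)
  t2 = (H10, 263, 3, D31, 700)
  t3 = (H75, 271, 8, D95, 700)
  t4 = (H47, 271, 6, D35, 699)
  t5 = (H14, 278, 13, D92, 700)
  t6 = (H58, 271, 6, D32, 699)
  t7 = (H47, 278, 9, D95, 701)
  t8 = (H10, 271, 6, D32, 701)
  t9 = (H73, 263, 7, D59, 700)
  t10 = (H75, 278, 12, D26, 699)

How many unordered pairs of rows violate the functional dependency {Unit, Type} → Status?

3

(Unit=263, Type=700): violating pairs (1,2), (1,9), (2,9) — 3 pairs.
(Unit=271, Type=699): all 2 rows agree on Status — 0 pairs.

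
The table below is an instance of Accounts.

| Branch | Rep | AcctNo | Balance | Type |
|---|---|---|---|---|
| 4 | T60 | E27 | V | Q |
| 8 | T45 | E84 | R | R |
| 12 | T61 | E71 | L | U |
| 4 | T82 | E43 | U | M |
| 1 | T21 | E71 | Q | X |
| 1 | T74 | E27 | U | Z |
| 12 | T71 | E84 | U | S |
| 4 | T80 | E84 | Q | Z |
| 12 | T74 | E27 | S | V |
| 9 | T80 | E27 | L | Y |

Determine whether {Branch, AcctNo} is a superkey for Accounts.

Yes

All 10 rows have distinct {Branch, AcctNo} values, so {Branch, AcctNo} → (all attributes) holds and {Branch, AcctNo} is a superkey.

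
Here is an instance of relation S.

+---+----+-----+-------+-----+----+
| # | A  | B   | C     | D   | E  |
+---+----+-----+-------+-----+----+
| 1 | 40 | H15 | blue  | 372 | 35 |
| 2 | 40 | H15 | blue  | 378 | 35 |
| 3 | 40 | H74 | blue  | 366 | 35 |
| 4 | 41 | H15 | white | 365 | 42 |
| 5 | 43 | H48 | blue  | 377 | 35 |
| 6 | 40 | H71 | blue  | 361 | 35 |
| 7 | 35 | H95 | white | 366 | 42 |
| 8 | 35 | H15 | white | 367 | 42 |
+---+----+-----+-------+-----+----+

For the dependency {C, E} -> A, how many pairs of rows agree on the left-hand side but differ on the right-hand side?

6

(C=blue, E=35): violating pairs (1,5), (2,5), (3,5), (5,6) — 4 pairs.
(C=white, E=42): violating pairs (4,7), (4,8) — 2 pairs.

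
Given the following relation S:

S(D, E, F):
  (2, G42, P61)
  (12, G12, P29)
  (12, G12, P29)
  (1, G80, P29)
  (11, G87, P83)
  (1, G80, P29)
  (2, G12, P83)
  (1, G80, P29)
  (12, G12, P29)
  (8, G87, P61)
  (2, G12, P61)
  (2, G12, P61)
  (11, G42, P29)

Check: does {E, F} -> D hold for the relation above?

(E=G42, F=P61): 1 row → D = 2 ✓
(E=G12, F=P29): 3 rows → D = 12, 12, 12 ✓
(E=G80, F=P29): 3 rows → D = 1, 1, 1 ✓
(E=G87, F=P83): 1 row → D = 11 ✓
(E=G12, F=P83): 1 row → D = 2 ✓
(E=G87, F=P61): 1 row → D = 8 ✓
(E=G12, F=P61): 2 rows → D = 2, 2 ✓
(E=G42, F=P29): 1 row → D = 11 ✓
Every {E, F} value is associated with a single D value, so {E, F} -> D holds.

Yes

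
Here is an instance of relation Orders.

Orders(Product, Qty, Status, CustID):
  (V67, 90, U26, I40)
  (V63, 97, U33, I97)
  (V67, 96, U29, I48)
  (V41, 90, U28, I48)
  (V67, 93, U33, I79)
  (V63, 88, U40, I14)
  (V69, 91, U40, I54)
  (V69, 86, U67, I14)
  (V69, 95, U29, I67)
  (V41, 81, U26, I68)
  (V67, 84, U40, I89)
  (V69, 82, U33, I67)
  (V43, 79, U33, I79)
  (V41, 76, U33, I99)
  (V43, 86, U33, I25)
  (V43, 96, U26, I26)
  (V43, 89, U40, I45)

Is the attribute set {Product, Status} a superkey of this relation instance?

Two distinct rows share (Product=V43, Status=U33), so {Product, Status} does not determine every attribute — not a superkey.

No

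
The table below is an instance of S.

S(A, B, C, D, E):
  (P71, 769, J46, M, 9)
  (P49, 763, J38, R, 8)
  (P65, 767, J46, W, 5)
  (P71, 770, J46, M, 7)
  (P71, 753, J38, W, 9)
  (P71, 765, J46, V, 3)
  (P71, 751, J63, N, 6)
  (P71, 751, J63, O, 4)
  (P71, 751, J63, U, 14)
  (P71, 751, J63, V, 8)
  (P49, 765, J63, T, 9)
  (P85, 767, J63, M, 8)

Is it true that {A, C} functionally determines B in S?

No

(A=P71, C=J46): 3 rows → B takes values {769, 770, 765} — violation
(A=P49, C=J38): 1 row → B = 763 ✓
(A=P65, C=J46): 1 row → B = 767 ✓
(A=P71, C=J38): 1 row → B = 753 ✓
(A=P71, C=J63): 4 rows → B = 751, 751, 751, 751 ✓
(A=P49, C=J63): 1 row → B = 765 ✓
(A=P85, C=J63): 1 row → B = 767 ✓
Two rows agree on {A, C} but differ on B, so {A, C} -> B does not hold.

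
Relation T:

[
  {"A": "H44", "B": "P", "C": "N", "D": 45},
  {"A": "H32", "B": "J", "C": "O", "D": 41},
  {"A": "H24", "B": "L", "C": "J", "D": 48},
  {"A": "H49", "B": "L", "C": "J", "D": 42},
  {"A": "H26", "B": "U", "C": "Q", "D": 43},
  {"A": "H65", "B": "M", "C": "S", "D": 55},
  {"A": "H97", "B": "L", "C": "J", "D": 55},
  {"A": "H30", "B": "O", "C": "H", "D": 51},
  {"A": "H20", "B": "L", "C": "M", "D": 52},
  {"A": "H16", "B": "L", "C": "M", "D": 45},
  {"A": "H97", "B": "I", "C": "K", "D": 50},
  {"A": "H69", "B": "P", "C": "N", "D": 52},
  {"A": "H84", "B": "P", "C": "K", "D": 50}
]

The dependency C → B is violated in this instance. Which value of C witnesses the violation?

C=N: 2 rows → B = P, P ✓
C=O: 1 row → B = J ✓
C=J: 3 rows → B = L, L, L ✓
C=Q: 1 row → B = U ✓
C=S: 1 row → B = M ✓
C=H: 1 row → B = O ✓
C=M: 2 rows → B = L, L ✓
C=K: 2 rows → B takes values {I, P} — violation
The only C value with inconsistent B is C=K.

K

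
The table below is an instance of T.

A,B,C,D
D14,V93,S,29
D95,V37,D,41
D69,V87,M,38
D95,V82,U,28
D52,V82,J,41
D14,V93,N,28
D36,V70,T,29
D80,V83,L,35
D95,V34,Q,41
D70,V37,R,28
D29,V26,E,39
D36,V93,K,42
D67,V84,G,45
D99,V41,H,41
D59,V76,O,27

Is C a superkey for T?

All 15 rows have distinct C values, so C → (all attributes) holds and C is a superkey.

Yes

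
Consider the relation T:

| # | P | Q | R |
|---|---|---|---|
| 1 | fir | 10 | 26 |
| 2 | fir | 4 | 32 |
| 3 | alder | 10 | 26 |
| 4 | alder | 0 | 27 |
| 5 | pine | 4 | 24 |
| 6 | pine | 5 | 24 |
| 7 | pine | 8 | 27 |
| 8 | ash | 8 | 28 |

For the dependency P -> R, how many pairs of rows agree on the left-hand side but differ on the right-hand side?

4

P=fir: violating pairs (1,2) — 1 pair.
P=alder: violating pairs (3,4) — 1 pair.
P=pine: violating pairs (5,7), (6,7) — 2 pairs.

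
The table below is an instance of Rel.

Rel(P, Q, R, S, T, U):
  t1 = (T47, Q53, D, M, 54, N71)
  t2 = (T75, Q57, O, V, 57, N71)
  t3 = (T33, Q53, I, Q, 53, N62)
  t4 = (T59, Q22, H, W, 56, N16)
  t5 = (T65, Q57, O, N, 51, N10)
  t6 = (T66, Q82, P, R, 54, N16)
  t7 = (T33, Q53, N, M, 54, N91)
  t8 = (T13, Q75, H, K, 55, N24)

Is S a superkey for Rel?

Rows 1 and 7 have the same S value S=M but are distinct tuples, so S does not determine every attribute — not a superkey.

No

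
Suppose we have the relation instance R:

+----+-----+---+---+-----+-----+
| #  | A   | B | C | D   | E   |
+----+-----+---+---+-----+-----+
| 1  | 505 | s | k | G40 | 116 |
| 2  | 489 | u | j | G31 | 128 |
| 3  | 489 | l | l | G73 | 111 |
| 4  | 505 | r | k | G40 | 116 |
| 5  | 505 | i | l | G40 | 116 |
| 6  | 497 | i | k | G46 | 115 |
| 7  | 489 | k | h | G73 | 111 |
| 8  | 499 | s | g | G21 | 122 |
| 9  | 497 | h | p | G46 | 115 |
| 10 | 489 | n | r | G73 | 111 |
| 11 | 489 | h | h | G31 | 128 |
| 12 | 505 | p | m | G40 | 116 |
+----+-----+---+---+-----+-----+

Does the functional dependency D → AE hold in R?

Yes

D=G40: rows 1, 4, 5, 12 → {A,E} = (505, 116), (505, 116), (505, 116), (505, 116) ✓
D=G31: rows 2, 11 → {A,E} = (489, 128), (489, 128) ✓
D=G73: rows 3, 7, 10 → {A,E} = (489, 111), (489, 111), (489, 111) ✓
D=G46: rows 6, 9 → {A,E} = (497, 115), (497, 115) ✓
D=G21: row 8 → {A,E} = (499, 122) ✓
Every D value is associated with a single AE value, so D → AE holds.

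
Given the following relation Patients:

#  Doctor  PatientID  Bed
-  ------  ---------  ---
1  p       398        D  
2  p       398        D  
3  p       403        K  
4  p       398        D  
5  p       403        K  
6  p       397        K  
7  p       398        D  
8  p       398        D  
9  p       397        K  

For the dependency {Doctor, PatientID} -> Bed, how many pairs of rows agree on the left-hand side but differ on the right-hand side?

(Doctor=p, PatientID=398): all 5 rows agree on Bed — 0 pairs.
(Doctor=p, PatientID=403): all 2 rows agree on Bed — 0 pairs.
(Doctor=p, PatientID=397): all 2 rows agree on Bed — 0 pairs.

0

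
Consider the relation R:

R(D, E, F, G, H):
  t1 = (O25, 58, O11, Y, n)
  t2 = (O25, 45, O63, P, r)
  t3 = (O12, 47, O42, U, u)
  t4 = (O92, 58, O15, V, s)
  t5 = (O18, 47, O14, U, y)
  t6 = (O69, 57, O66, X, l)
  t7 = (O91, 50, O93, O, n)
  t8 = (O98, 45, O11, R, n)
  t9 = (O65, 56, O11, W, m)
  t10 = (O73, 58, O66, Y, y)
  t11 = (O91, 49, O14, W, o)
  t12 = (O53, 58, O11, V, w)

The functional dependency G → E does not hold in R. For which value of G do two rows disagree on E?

W

G=Y: rows 1, 10 → E = 58, 58 ✓
G=P: row 2 → E = 45 ✓
G=U: rows 3, 5 → E = 47, 47 ✓
G=V: rows 4, 12 → E = 58, 58 ✓
G=X: row 6 → E = 57 ✓
G=O: row 7 → E = 50 ✓
G=R: row 8 → E = 45 ✓
G=W: rows 9, 11 → E takes values {56, 49} — violation
The only G value with inconsistent E is G=W.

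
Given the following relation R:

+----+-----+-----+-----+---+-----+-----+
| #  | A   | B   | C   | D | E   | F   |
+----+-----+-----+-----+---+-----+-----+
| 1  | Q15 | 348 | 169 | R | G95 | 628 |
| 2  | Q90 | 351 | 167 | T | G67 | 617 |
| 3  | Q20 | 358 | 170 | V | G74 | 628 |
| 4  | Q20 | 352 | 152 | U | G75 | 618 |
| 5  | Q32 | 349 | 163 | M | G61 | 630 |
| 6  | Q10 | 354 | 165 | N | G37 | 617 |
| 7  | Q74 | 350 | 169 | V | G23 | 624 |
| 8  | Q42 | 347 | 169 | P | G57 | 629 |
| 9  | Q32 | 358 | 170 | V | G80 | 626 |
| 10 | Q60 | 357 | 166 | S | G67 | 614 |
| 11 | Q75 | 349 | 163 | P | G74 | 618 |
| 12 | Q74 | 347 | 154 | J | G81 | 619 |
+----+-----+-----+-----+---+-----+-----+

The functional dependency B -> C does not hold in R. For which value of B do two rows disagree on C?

B=348: row 1 → C = 169 ✓
B=351: row 2 → C = 167 ✓
B=358: rows 3, 9 → C = 170, 170 ✓
B=352: row 4 → C = 152 ✓
B=349: rows 5, 11 → C = 163, 163 ✓
B=354: row 6 → C = 165 ✓
B=350: row 7 → C = 169 ✓
B=347: rows 8, 12 → C takes values {169, 154} — violation
B=357: row 10 → C = 166 ✓
The only B value with inconsistent C is B=347.

347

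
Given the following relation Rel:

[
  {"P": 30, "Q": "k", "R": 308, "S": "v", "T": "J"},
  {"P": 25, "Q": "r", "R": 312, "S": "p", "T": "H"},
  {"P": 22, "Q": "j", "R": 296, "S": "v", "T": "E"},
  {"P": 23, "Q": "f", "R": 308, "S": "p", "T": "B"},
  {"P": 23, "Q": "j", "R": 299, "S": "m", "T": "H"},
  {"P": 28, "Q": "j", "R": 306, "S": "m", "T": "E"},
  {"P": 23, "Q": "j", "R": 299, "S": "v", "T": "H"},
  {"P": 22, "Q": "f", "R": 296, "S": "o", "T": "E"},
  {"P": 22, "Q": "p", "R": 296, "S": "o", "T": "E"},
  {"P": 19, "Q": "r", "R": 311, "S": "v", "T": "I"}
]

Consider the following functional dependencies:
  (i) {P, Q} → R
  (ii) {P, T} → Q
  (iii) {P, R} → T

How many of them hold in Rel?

2

(i) {P, Q} → R: every LHS value maps to a single RHS value — holds.
(ii) {P, T} → Q: (P=22, T=E): 3 rows → Q takes values {j, f, p} — violation — fails.
(iii) {P, R} → T: every LHS value maps to a single RHS value — holds.
2 of the 3 dependencies hold.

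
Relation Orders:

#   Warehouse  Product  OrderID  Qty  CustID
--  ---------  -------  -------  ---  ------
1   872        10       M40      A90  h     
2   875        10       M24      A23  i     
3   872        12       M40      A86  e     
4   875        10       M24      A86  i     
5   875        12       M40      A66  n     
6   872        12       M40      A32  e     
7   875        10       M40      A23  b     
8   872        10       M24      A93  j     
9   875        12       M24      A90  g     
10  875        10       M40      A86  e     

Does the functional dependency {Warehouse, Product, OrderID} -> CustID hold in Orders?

(Warehouse=872, Product=10, OrderID=M40): row 1 → CustID = h ✓
(Warehouse=875, Product=10, OrderID=M24): rows 2, 4 → CustID = i, i ✓
(Warehouse=872, Product=12, OrderID=M40): rows 3, 6 → CustID = e, e ✓
(Warehouse=875, Product=12, OrderID=M40): row 5 → CustID = n ✓
(Warehouse=875, Product=10, OrderID=M40): rows 7, 10 → CustID takes values {b, e} — violation
(Warehouse=872, Product=10, OrderID=M24): row 8 → CustID = j ✓
(Warehouse=875, Product=12, OrderID=M24): row 9 → CustID = g ✓
Two rows agree on {Warehouse, Product, OrderID} but differ on CustID, so {Warehouse, Product, OrderID} -> CustID does not hold.

No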